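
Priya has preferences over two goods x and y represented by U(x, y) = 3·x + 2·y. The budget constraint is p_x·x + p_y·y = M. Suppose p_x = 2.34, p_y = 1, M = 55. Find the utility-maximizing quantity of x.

x* = 0

y gives more utility per dollar, so spend all income on y: y* = M/p_y, x* = 0.
Numerically: x* = 0, y* = 55.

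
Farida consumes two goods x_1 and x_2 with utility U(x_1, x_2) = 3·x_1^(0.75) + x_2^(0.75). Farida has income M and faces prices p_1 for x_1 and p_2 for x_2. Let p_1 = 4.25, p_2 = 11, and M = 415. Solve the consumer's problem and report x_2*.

x_2* = 0.0268

Numerically x_2/x_1 = 0.000275, so x_1* = 415/(4.25 + 11·0.000275) = 97.5776 and x_2* = 0.000275·97.5776 = 0.0268.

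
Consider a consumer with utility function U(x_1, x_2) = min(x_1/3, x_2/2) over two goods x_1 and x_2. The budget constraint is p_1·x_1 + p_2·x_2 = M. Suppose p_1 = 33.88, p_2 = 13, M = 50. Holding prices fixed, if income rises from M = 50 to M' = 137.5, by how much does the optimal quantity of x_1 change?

Δx_1* = 2.0566

Leontief preferences: the optimum is at the kink where x_1/3 = x_2/2, i.e. x_2 = (2/3)·x_1.
Budget: p_1·x_1 + p_2·(2/3)·x_1 = M, so (3·p_1 + 2·p_2)·x_1 = 3·M.
Demand: x_1*(p_1,p_2,M) = 3·M/(3·p_1 + 2·p_2), x_2* = 2·M/(3·p_1 + 2·p_2).
Here 3·33.88 + 2·13 = 127.64, giving x_1* = 1.1752.
At M' = 137.5: x_1* = 3.2317. Change: 3.2317 − 1.1752 = 2.0566.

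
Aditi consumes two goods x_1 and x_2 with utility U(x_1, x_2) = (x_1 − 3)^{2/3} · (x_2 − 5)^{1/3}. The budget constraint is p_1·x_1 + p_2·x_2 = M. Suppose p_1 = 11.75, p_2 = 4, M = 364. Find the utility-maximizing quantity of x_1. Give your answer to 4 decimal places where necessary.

Discretionary income = 364 − 3·11.75 − 5·4 = 308.75; x_1* = 3 + 2/3·308.75/11.75 = 20.5177.

x_1* = 20.5177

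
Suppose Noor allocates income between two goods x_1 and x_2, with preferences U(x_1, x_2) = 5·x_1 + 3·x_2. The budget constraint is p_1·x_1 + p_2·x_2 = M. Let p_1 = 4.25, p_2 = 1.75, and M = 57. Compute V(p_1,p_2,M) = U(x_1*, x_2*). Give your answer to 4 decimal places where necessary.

x_2 gives more utility per dollar, so spend all income on x_2: x_2* = M/p_2, x_1* = 0.
Numerically: x_1* = 0, x_2* = 32.5714.
Utility at the optimum: U(0, 32.5714) = 97.7143.

V = 97.7143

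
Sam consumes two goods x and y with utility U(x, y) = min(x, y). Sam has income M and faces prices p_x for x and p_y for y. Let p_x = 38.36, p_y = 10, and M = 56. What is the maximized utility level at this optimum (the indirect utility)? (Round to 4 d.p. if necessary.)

V = 1.158

Demand: x*(p_x,p_y,M) = M/(p_x + p_y), y* = M/(p_x + p_y).
Here 38.36 + 10 = 48.36, giving x* = 1.158 and y* = 1.158.
Utility at the optimum: U(1.158, 1.158) = 1.158.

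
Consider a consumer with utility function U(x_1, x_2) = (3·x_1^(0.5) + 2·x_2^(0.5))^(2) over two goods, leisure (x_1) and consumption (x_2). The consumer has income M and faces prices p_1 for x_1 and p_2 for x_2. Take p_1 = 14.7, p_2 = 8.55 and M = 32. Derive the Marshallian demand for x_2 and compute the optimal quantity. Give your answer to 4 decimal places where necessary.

x_2* = 1.6211

MU_x_1 ∝ 3·x_1^(-0.5), MU_x_2 ∝ 2·x_2^(-0.5), so MRS = (3/2)·(x_2/x_1)^(0.5) = p_1/p_2.
Hence x_2/x_1 = ((2/3)·p_1/p_2)^(1/(0.5)), i.e. raised to the 2 power.
Substitute x_2 = (x_2/x_1)·x_1 into the budget: x_1* = M/(p_1 + p_2·(x_2/x_1)).
Numerically x_2/x_1 = 1.313772, so x_1* = 32/(14.7 + 8.55·1.313772) = 1.234 and x_2* = 1.313772·1.234 = 1.6211.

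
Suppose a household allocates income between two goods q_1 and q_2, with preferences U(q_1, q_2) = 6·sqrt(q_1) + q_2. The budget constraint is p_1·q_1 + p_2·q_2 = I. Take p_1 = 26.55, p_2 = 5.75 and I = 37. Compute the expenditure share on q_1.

Set MRS = p_1/p_2: 3·q_1^(−1/2) = p_1/p_2.
Solve: √q_1 = 3·p_2/p_1, so q_1*(p_1,p_2) = (3·p_2/p_1)², and q_2* = (I − p_1·q_1*)/p_2.
Plugging in: q_1* = (3·5.75/26.55)² = 0.4221, q_2* = 4.4856.
Expenditure on q_1: 26.55·0.4221 = 11.2076; share = 0.3029.

share on q_1 = 0.3029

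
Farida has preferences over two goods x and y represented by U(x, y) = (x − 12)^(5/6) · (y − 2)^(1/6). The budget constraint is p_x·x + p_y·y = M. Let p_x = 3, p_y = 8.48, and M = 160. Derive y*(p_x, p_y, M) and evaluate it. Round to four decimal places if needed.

After buying the subsistence bundle (12, 2), a share 5/6 of the remaining income goes to x: x* = 12 + 5/6·(M − 12p_x − 2p_y)/p_x.
Discretionary income = 160 − 12·3 − 2·8.48 = 107.04; y* = 2 + 1/6·107.04/8.48 = 4.1038.

y* = 4.1038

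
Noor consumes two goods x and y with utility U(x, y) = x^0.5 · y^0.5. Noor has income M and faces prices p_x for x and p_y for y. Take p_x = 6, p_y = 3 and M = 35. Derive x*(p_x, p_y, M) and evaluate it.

Tangency: MRS = y/x = p_x/p_y.
So 0.5·p_y·y = 0.5·p_x·x; combined with the budget, a share 0.5 of income goes to x.
Demand: x*(p_x,p_y,M) = 0.5·M/p_x and y* = 0.5·M/p_y.
At p_x=6, p_y=3, M=35: x* = 0.5·35/6 = 2.9167.

x* = 2.9167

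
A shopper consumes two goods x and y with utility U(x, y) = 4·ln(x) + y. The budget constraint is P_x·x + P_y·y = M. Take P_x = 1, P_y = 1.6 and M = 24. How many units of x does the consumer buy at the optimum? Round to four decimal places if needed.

x* = 6.4

Set MRS = P_x/P_y: (4/x)/1 = P_x/P_y.
So x*(P_x,P_y) = 4·P_y/P_x, independent of income; and y* = (M − 4·P_y)/P_y.
At the given prices: x* = 4·1.6/1 = 6.4.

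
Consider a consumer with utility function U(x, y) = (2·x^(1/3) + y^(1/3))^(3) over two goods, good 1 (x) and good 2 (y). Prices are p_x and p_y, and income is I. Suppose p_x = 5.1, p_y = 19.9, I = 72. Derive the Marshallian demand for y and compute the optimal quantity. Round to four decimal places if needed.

y* = 0.5493

From the CES first-order condition, 2·(y/x)^(2/3) = p_x/p_y.
Hence y/x = ((1/2)·p_x/p_y)^(1/(2/3)), i.e. raised to the 1.5 power.
With the ratio pinned down, the budget gives x* = I/(p_x + p_y·(y/x)) and y* = (y/x)·x*.
Numerically y/x = 0.04587, so x* = 72/(5.1 + 19.9·0.04587) = 11.9744 and y* = 0.04587·11.9744 = 0.5493.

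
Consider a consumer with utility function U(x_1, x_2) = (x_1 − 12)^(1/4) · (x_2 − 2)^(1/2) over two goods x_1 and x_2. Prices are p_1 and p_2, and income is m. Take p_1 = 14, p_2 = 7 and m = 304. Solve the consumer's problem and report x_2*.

This is Cobb-Douglas in (x_1−12, x_2−2): tangency gives 0.25·p_2·(x_2−2) = 0.5·p_1·(x_1−12).
After buying the subsistence bundle (12, 2), a share 1/3 of the remaining income goes to x_1: x_1* = 12 + 1/3·(m − 12p_1 − 2p_2)/p_1.
Discretionary income = 304 − 12·14 − 2·7 = 122; x_2* = 2 + 2/3·122/7 = 13.619.

x_2* = 13.619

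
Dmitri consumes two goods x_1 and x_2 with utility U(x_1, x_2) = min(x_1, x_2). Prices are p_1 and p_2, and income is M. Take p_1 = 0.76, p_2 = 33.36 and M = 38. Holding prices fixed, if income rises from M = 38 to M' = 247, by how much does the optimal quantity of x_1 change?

Δx_1* = 6.1254

Leontief preferences: the optimum is at the kink where x_1/1 = x_2/1, i.e. x_2 = x_1.
Budget: p_1·x_1 + p_2·x_1 = M, so (p_1 + p_2)·x_1 = M.
Demand: x_1*(p_1,p_2,M) = M/(p_1 + p_2), x_2* = M/(p_1 + p_2).
Here 0.76 + 33.36 = 34.12, giving x_1* = 1.1137.
At M' = 247: x_1* = 7.2392. Change: 7.2392 − 1.1137 = 6.1254.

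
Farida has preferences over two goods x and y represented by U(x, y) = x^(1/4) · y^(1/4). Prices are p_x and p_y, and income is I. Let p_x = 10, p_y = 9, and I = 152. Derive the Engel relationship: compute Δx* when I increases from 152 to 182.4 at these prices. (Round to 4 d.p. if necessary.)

Δx* = 1.52

Demand: x*(p_x,p_y,I) = 0.5·I/p_x and y* = 0.5·I/p_y.
At p_x=10, p_y=9, I=152: x* = 0.5·152/10 = 7.6.
At I' = 182.4: x* = 9.12. Change: 9.12 − 7.6 = 1.52.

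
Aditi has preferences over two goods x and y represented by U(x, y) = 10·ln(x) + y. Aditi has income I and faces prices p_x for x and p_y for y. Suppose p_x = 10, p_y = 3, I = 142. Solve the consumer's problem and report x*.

x* = 3

Set MRS = p_x/p_y: (10/x)/1 = p_x/p_y.
So x*(p_x,p_y) = 10·p_y/p_x, independent of income; and y* = (I − 10·p_y)/p_y.
At the given prices: x* = 10·3/10 = 3.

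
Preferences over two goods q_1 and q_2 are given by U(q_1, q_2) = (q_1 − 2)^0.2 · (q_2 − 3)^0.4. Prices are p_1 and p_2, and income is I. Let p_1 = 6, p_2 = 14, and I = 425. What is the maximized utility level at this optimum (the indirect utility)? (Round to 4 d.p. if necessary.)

MRS = (1/2)·(q_2−3)/(q_1−2). Tangency with p_1/p_2 gives q_2−3 = 2·(p_1/p_2)·(q_1−2).
Substituting into the budget: q_1* = 2 + 1/3·(I − 2·p_1 − 3·p_2)/p_1, and q_2* = 3 + 2/3·(…)/p_2.
Discretionary income = 425 − 2·6 − 3·14 = 371; q_1* = 2 + 1/3·371/6 = 22.6111; q_2* = 3 + 2/3·371/14 = 20.6667.
Utility at the optimum: U(22.6111, 20.6667) = 5.7767.

V = 5.7767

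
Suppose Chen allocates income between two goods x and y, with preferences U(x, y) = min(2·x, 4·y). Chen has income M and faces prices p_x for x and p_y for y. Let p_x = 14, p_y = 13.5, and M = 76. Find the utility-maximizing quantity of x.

Leontief preferences: the optimum is at the kink where x/4 = y/2, i.e. y = (1/2)·x.
Budget: p_x·x + p_y·(1/2)·x = M, so (4·p_x + 2·p_y)·x = 4·M.
Demand: x*(p_x,p_y,M) = 4·M/(4·p_x + 2·p_y), y* = 2·M/(4·p_x + 2·p_y).
Here 4·14 + 2·13.5 = 83, giving x* = 3.6627.

x* = 3.6627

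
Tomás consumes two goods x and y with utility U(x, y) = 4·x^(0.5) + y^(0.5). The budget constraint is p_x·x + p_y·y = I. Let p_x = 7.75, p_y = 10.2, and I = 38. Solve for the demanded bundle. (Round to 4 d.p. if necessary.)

Numerically y/x = 0.036081, so x* = 38/(7.75 + 10.2·0.036081) = 4.6809 and y* = 0.036081·4.6809 = 0.1689.

x* = 4.6809, y* = 0.1689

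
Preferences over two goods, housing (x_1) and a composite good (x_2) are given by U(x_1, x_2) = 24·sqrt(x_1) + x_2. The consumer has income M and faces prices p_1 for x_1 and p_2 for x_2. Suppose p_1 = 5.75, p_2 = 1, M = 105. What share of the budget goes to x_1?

Utility is quasi-linear in x_2; the FOC for x_1 is 12/√x_1 = p_1/p_2.
Solve: √x_1 = 12·p_2/p_1, so x_1*(p_1,p_2) = (12·p_2/p_1)², and x_2* = (M − p_1·x_1*)/p_2.
Plugging in: x_1* = (12·1/5.75)² = 4.3554, x_2* = 79.9565.
Expenditure on x_1: 5.75·4.3554 = 25.0435; share = 0.2385.

share on x_1 = 0.2385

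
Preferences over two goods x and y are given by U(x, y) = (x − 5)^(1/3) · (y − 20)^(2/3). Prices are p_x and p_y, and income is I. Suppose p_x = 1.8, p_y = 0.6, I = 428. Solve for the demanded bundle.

x* = 80.3704, y* = 472.2222

MRS = (1/2)·(y−20)/(x−5). Tangency with p_x/p_y gives y−20 = 2·(p_x/p_y)·(x−5).
Substituting into the budget: x* = 5 + 1/3·(I − 5·p_x − 20·p_y)/p_x, and y* = 20 + 2/3·(…)/p_y.
Discretionary income = 428 − 5·1.8 − 20·0.6 = 407; x* = 5 + 1/3·407/1.8 = 80.3704; y* = 20 + 2/3·407/0.6 = 472.2222.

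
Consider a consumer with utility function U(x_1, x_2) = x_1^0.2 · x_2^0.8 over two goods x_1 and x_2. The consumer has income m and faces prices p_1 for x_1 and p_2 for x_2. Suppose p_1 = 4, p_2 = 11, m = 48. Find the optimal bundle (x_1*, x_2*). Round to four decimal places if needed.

x_1* = 2.4, x_2* = 3.4909

The MRS is (1/4)·x_2/x_1. Set MRS = p_1/p_2.
Rearranging, p_2·x_2 = 4·p_1·x_1. Substituting into the budget gives p_1·x_1·(1 + 4) = m.
Demand: x_1*(p_1,p_2,m) = 0.2·m/p_1 and x_2* = 0.8·m/p_2.
At p_1=4, p_2=11, m=48: x_1* = 0.2·48/4 = 2.4, x_2* = 3.4909.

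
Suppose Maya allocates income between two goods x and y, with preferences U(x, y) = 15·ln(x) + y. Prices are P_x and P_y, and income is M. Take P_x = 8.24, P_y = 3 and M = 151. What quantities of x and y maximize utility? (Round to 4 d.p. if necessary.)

x* = 5.4612, y* = 35.3333

MU_x = 15/x, MU_y = 1. Tangency: 15/x = P_x/P_y.
So x*(P_x,P_y) = 15·P_y/P_x, independent of income; and y* = (M − 15·P_y)/P_y.
At the given prices: x* = 15·3/8.24 = 5.4612, and y* = 35.3333.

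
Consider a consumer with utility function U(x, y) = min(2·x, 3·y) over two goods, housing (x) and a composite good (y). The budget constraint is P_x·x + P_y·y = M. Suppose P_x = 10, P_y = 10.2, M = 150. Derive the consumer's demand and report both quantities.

x* = 8.9286, y* = 5.9524

Here 3·10 + 2·10.2 = 50.4, giving x* = 8.9286 and y* = 5.9524.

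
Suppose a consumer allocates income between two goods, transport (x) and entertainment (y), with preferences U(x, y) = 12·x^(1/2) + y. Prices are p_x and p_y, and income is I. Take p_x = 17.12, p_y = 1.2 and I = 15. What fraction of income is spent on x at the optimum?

Set MRS = p_x/p_y: 6·x^(−1/2) = p_x/p_y.
Thus x* = (6·p_y/p_x)² — independent of I — with the rest of income spent on y.
Plugging in: x* = (6·1.2/17.12)² = 0.1769, y* = 9.9766.
Expenditure on x: 17.12·0.1769 = 3.028; share = 0.2019.

share on x = 0.2019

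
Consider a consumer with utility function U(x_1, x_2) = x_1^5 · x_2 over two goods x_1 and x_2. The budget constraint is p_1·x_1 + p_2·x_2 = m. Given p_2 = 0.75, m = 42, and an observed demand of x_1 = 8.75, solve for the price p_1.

p_1 = 4

Tangency: MRS = 5·x_2/x_1 = p_1/p_2.
Rearranging, p_2·x_2 = (1/5)·p_1·x_1. Substituting into the budget gives p_1·x_1·(1 + (1/5)) = m.
Demand: x_1*(p_1,p_2,m) = 5/6·m/p_1 and x_2* = 1/6·m/p_2.
Set x_1* = 8.75 in the demand function and solve for p_1: p_1 = 4.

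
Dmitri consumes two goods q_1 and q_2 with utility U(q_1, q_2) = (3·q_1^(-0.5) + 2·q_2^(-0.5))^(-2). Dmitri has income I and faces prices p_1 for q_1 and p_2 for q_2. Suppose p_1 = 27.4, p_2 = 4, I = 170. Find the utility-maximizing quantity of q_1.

From the CES first-order condition, (3/2)·(q_2/q_1)^(1.5) = p_1/p_2.
Hence q_2/q_1 = ((2/3)·p_1/p_2)^(1/(1.5)), i.e. raised to the 2/3 power.
With the ratio pinned down, the budget gives q_1* = I/(p_1 + p_2·(q_2/q_1)) and q_2* = (q_2/q_1)·q_1*.
Numerically q_2/q_1 = 2.752535, so q_1* = 170/(27.4 + 4·2.752535) = 4.4259.

q_1* = 4.4259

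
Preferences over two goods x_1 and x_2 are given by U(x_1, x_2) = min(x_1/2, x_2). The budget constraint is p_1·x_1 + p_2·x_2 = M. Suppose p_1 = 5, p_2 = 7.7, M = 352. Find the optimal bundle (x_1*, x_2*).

With perfect complements, no substitution: consume in ratio x_1:x_2 = 2:1.
Budget: p_1·x_1 + p_2·(1/2)·x_1 = M, so (2·p_1 + p_2)·x_1 = 2·M.
Demand: x_1*(p_1,p_2,M) = 2·M/(2·p_1 + p_2), x_2* = M/(2·p_1 + p_2).
Here 2·5 + 7.7 = 17.7, giving x_1* = 39.774 and x_2* = 19.887.

x_1* = 39.774, x_2* = 19.887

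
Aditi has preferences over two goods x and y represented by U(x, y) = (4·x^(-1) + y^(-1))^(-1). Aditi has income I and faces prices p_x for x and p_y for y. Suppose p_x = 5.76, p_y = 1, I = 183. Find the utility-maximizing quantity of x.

x* = 26.2931

MRS = MU_x/MU_y = 4·(y/x)^(2). Set equal to p_x/p_y.
Hence y/x = ((1/4)·p_x/p_y)^(1/(2)), i.e. raised to the 0.5 power.
With the ratio pinned down, the budget gives x* = I/(p_x + p_y·(y/x)) and y* = (y/x)·x*.
Numerically y/x = 1.2, so x* = 183/(5.76 + 1·1.2) = 26.2931.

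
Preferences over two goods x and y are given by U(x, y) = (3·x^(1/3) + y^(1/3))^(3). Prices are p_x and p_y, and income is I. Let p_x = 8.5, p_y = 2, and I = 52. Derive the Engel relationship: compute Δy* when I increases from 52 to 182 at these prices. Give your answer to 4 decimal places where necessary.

Δy* = 18.4633

Numerically y/x = 1.686171, so x* = 52/(8.5 + 2·1.686171) = 4.3799 and y* = 1.686171·4.3799 = 7.3853.
At I' = 182: y* = 25.8486. Change: 25.8486 − 7.3853 = 18.4633.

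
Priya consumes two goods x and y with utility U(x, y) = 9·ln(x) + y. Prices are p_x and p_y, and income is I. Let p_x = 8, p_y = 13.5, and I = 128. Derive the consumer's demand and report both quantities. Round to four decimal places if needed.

MU_x = 9/x, MU_y = 1. Tangency: 9/x = p_x/p_y.
So x*(p_x,p_y) = 9·p_y/p_x, independent of income; and y* = (I − 9·p_y)/p_y.
At the given prices: x* = 9·13.5/8 = 15.1875, and y* = 0.4815.

x* = 15.1875, y* = 0.4815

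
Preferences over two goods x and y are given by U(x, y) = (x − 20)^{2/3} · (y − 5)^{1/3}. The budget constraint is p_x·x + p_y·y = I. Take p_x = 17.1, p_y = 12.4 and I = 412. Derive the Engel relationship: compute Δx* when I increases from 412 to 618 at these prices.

This is Cobb-Douglas in (x−20, y−5): tangency gives 2/3·p_y·(y−5) = 1/3·p_x·(x−20).
After buying the subsistence bundle (20, 5), a share 2/3 of the remaining income goes to x: x* = 20 + 2/3·(I − 20p_x − 5p_y)/p_x.
Discretionary income = 412 − 20·17.1 − 5·12.4 = 8; x* = 20 + 2/3·8/17.1 = 20.3119.
At I' = 618: x* = 28.3431. Change: 28.3431 − 20.3119 = 8.0312.

Δx* = 8.0312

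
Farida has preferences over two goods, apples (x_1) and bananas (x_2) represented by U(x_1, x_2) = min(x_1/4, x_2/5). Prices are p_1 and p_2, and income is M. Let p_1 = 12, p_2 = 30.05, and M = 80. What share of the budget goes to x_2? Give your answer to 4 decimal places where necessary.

share on x_2 = 0.7579

With perfect complements, no substitution: consume in ratio x_1:x_2 = 4:5.
Budget: p_1·x_1 + p_2·(5/4)·x_1 = M, so (4·p_1 + 5·p_2)·x_1 = 4·M.
Demand: x_1*(p_1,p_2,M) = 4·M/(4·p_1 + 5·p_2), x_2* = 5·M/(4·p_1 + 5·p_2).
Here 4·12 + 5·30.05 = 198.25, giving x_1* = 1.6141 and x_2* = 2.0177.
Expenditure on x_2: 30.05·2.0177 = 60.6305; share = 0.7579.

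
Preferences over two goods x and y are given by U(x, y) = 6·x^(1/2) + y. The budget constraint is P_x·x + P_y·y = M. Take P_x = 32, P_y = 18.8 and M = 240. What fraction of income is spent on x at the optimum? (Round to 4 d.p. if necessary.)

share on x = 0.4142

Solve: √x = 3·P_y/P_x, so x*(P_x,P_y) = (3·P_y/P_x)², and y* = (M − P_x·x*)/P_y.
Plugging in: x* = (3·18.8/32)² = 3.1064, y* = 7.4785.
Expenditure on x: 32·3.1064 = 99.405; share = 0.4142.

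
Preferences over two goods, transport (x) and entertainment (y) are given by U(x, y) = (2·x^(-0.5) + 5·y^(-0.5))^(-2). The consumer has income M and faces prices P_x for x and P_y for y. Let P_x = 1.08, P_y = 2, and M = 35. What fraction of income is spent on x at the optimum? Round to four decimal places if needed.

From the CES first-order condition, (2/5)·(y/x)^(1.5) = P_x/P_y.
Hence y/x = ((5/2)·P_x/P_y)^(1/(1.5)), i.e. raised to the 2/3 power.
Substitute y = (y/x)·x into the budget: x* = M/(P_x + P_y·(y/x)).
Numerically y/x = 1.221488, so x* = 35/(1.08 + 2·1.221488) = 9.9348 and y* = 1.221488·9.9348 = 12.1352.
Expenditure on x: 1.08·9.9348 = 10.7296; share = 0.3066.

share on x = 0.3066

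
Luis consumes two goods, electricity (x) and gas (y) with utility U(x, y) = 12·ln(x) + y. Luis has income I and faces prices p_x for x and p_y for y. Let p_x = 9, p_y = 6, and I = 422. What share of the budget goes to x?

share on x = 0.1706

So x*(p_x,p_y) = 12·p_y/p_x, independent of income; and y* = (I − 12·p_y)/p_y.
At the given prices: x* = 12·6/9 = 8, and y* = 58.3333.
Expenditure on x: 9·8 = 72; share = 0.1706.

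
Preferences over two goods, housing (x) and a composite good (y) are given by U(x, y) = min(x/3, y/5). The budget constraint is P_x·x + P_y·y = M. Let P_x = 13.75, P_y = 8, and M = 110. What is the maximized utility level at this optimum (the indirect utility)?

V = 1.3538

Leontief preferences: the optimum is at the kink where x/3 = y/5, i.e. y = (5/3)·x.
Budget: P_x·x + P_y·(5/3)·x = M, so (3·P_x + 5·P_y)·x = 3·M.
Demand: x*(P_x,P_y,M) = 3·M/(3·P_x + 5·P_y), y* = 5·M/(3·P_x + 5·P_y).
Here 3·13.75 + 5·8 = 81.25, giving x* = 4.0615 and y* = 6.7692.
Utility at the optimum: U(4.0615, 6.7692) = 1.3538.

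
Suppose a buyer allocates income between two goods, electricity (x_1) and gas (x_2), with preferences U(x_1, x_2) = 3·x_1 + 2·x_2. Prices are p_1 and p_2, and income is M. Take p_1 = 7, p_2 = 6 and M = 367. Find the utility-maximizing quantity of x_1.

Perfect substitutes: compare marginal utility per dollar. 3/p_1 vs 2/p_2 → 0.4286 vs 0.3333.
x_1 gives more utility per dollar, so spend all income on x_1: x_1* = M/p_1, x_2* = 0.
Numerically: x_1* = 52.4286, x_2* = 0.

x_1* = 52.4286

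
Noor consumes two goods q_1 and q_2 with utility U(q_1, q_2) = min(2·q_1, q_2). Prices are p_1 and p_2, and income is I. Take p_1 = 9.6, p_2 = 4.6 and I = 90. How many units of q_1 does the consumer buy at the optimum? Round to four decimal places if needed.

q_1* = 4.7872

Demand: q_1*(p_1,p_2,I) = I/(p_1 + 2·p_2), q_2* = 2·I/(p_1 + 2·p_2).
Here 9.6 + 2·4.6 = 18.8, giving q_1* = 4.7872.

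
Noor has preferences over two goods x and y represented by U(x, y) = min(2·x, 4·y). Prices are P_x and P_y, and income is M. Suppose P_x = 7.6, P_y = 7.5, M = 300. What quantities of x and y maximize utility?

x* = 26.4317, y* = 13.2159

Leontief preferences: the optimum is at the kink where x/4 = y/2, i.e. y = (1/2)·x.
Budget: P_x·x + P_y·(1/2)·x = M, so (4·P_x + 2·P_y)·x = 4·M.
Demand: x*(P_x,P_y,M) = 4·M/(4·P_x + 2·P_y), y* = 2·M/(4·P_x + 2·P_y).
Here 4·7.6 + 2·7.5 = 45.4, giving x* = 26.4317 and y* = 13.2159.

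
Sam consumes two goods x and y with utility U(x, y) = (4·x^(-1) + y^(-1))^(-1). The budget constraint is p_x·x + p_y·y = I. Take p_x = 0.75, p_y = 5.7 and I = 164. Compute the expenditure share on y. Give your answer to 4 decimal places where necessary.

share on y = 0.5796

From the CES first-order condition, 4·(y/x)^(2) = p_x/p_y.
Hence y/x = ((1/4)·p_x/p_y)^(1/(2)), i.e. raised to the 0.5 power.
Substitute y = (y/x)·x into the budget: x* = I/(p_x + p_y·(y/x)).
Numerically y/x = 0.181369, so x* = 164/(0.75 + 5.7·0.181369) = 91.9384 and y* = 0.181369·91.9384 = 16.6748.
Expenditure on y: 5.7·16.6748 = 95.0462; share = 0.5796.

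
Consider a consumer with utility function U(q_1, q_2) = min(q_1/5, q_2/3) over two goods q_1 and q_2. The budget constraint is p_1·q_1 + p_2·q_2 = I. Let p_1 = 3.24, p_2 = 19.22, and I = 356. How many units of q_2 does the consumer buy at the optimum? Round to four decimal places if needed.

q_2* = 14.4598

Leontief preferences: the optimum is at the kink where q_1/5 = q_2/3, i.e. q_2 = (3/5)·q_1.
Budget: p_1·q_1 + p_2·(3/5)·q_1 = I, so (5·p_1 + 3·p_2)·q_1 = 5·I.
Demand: q_1*(p_1,p_2,I) = 5·I/(5·p_1 + 3·p_2), q_2* = 3·I/(5·p_1 + 3·p_2).
Here 5·3.24 + 3·19.22 = 73.86, giving q_2* = 14.4598.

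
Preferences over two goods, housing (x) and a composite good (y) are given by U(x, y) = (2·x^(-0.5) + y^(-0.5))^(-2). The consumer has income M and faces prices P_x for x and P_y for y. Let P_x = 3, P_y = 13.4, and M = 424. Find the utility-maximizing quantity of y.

From the CES first-order condition, 2·(y/x)^(1.5) = P_x/P_y.
Solve for the ratio: y/x = [(1/2)·P_x/P_y]^(2/3).
With the ratio pinned down, the budget gives x* = M/(P_x + P_y·(y/x)) and y* = (y/x)·x*.
Numerically y/x = 0.232269, so x* = 424/(3 + 13.4·0.232269) = 69.3672 and y* = 0.232269·69.3672 = 16.1118.

y* = 16.1118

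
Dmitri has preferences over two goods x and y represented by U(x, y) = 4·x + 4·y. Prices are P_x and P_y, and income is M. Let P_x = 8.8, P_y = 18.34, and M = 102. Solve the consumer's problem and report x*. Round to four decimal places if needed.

x gives more utility per dollar, so spend all income on x: x* = M/P_x, y* = 0.
Numerically: x* = 11.5909, y* = 0.

x* = 11.5909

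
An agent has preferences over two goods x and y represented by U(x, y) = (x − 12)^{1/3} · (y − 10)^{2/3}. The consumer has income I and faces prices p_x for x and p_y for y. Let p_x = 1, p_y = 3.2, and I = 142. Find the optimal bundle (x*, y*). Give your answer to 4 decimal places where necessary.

x* = 44.6667, y* = 30.4167

MRS = (1/2)·(y−10)/(x−12). Tangency with p_x/p_y gives y−10 = 2·(p_x/p_y)·(x−12).
After buying the subsistence bundle (12, 10), a share 1/3 of the remaining income goes to x: x* = 12 + 1/3·(I − 12p_x − 10p_y)/p_x.
Discretionary income = 142 − 12·1 − 10·3.2 = 98; x* = 12 + 1/3·98/1 = 44.6667; y* = 10 + 2/3·98/3.2 = 30.4167.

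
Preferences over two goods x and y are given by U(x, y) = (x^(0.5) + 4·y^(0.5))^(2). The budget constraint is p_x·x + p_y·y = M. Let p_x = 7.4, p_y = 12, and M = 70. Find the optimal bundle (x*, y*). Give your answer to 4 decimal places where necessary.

With the ratio pinned down, the budget gives x* = M/(p_x + p_y·(y/x)) and y* = (y/x)·x*.
Numerically y/x = 6.084444, so x* = 70/(7.4 + 12·6.084444) = 0.8705 and y* = 6.084444·0.8705 = 5.2965.

x* = 0.8705, y* = 5.2965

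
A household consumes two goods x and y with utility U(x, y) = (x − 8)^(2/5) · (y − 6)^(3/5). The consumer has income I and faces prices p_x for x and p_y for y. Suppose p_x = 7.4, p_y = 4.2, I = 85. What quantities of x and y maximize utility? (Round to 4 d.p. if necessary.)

Substituting into the budget: x* = 8 + 0.4·(I − 8·p_x − 6·p_y)/p_x, and y* = 6 + 0.6·(…)/p_y.
Discretionary income = 85 − 8·7.4 − 6·4.2 = 0.6; x* = 8 + 0.4·0.6/7.4 = 8.0324; y* = 6 + 0.6·0.6/4.2 = 6.0857.

x* = 8.0324, y* = 6.0857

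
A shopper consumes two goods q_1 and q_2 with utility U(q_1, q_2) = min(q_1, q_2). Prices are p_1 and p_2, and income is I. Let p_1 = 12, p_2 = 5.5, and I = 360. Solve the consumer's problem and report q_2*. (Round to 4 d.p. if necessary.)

With perfect complements, no substitution: consume in ratio q_1:q_2 = 1:1.
Budget: p_1·q_1 + p_2·q_1 = I, so (p_1 + p_2)·q_1 = I.
Demand: q_1*(p_1,p_2,I) = I/(p_1 + p_2), q_2* = I/(p_1 + p_2).
Here 12 + 5.5 = 17.5, giving q_2* = 20.5714.

q_2* = 20.5714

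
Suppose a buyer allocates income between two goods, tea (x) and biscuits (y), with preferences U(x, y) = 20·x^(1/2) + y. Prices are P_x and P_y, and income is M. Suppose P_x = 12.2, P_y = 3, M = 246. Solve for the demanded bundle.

Utility is quasi-linear in y; the FOC for x is 10/√x = P_x/P_y.
Thus x* = (10·P_y/P_x)² — independent of M — with the rest of income spent on y.
Plugging in: x* = (10·3/12.2)² = 6.0468, y* = 57.4098.

x* = 6.0468, y* = 57.4098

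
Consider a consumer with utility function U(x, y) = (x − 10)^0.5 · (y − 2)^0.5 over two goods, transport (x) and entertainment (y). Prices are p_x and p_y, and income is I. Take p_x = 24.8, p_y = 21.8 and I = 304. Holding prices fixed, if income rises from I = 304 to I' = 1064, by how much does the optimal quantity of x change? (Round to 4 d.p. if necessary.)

MRS = (y−2)/(x−10). Tangency with p_x/p_y gives y−2 = (p_x/p_y)·(x−10).
Substituting into the budget: x* = 10 + 0.5·(I − 10·p_x − 2·p_y)/p_x, and y* = 2 + 0.5·(…)/p_y.
Discretionary income = 304 − 10·24.8 − 2·21.8 = 12.4; x* = 10 + 0.5·12.4/24.8 = 10.25.
At I' = 1064: x* = 25.5726. Change: 25.5726 − 10.25 = 15.3226.

Δx* = 15.3226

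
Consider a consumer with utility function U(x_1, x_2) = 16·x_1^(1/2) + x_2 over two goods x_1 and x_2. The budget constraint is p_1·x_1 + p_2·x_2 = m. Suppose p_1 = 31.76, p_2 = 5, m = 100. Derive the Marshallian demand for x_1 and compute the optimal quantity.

Set MRS = p_1/p_2: 8·x_1^(−1/2) = p_1/p_2.
Solve: √x_1 = 8·p_2/p_1, so x_1*(p_1,p_2) = (8·p_2/p_1)², and x_2* = (m − p_1·x_1*)/p_2.
Plugging in: x_1* = (8·5/31.76)² = 1.5862.

x_1* = 1.5862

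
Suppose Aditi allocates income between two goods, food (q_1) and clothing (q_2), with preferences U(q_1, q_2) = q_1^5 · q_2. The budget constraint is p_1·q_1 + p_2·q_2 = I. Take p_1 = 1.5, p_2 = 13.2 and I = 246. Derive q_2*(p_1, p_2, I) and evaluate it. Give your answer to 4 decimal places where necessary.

q_2* = 3.1061

At p_1=1.5, p_2=13.2, I=246: q_2* = 1/6·246/13.2 = 3.1061.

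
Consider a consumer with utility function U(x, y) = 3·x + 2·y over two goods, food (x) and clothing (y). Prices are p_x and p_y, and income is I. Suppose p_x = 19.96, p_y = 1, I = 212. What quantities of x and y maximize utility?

y gives more utility per dollar, so spend all income on y: y* = I/p_y, x* = 0.
Numerically: x* = 0, y* = 212.

x* = 0, y* = 212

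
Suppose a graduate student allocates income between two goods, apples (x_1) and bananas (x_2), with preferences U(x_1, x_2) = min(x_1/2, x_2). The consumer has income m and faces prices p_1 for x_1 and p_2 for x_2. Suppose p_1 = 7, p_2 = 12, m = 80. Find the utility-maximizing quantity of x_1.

With perfect complements, no substitution: consume in ratio x_1:x_2 = 2:1.
Budget: p_1·x_1 + p_2·(1/2)·x_1 = m, so (2·p_1 + p_2)·x_1 = 2·m.
Demand: x_1*(p_1,p_2,m) = 2·m/(2·p_1 + p_2), x_2* = m/(2·p_1 + p_2).
Here 2·7 + 12 = 26, giving x_1* = 6.1538.

x_1* = 6.1538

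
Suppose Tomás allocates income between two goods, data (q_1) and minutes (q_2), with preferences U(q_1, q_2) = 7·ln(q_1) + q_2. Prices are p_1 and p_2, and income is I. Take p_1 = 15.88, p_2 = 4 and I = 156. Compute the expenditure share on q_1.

MU_q_1 = 7/q_1, MU_q_2 = 1. Tangency: 7/q_1 = p_1/p_2.
So q_1*(p_1,p_2) = 7·p_2/p_1, independent of income; and q_2* = (I − 7·p_2)/p_2.
At the given prices: q_1* = 7·4/15.88 = 1.7632, and q_2* = 32.
Expenditure on q_1: 15.88·1.7632 = 28; share = 0.1795.

share on q_1 = 0.1795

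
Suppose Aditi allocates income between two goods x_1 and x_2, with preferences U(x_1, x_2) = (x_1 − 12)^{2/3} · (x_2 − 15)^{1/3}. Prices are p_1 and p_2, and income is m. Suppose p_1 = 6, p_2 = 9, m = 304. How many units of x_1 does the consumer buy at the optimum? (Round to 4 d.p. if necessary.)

This is Cobb-Douglas in (x_1−12, x_2−15): tangency gives 2/3·p_2·(x_2−15) = 1/3·p_1·(x_1−12).
Substituting into the budget: x_1* = 12 + 2/3·(m − 12·p_1 − 15·p_2)/p_1, and x_2* = 15 + 1/3·(…)/p_2.
Discretionary income = 304 − 12·6 − 15·9 = 97; x_1* = 12 + 2/3·97/6 = 22.7778.

x_1* = 22.7778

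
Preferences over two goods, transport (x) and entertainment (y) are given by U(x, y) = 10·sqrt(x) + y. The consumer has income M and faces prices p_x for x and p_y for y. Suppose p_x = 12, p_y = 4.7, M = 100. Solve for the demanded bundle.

Set MRS = p_x/p_y: 5·x^(−1/2) = p_x/p_y.
Thus x* = (5·p_y/p_x)² — independent of M — with the rest of income spent on y.
Plugging in: x* = (5·4.7/12)² = 3.8351, y* = 11.4849.

x* = 3.8351, y* = 11.4849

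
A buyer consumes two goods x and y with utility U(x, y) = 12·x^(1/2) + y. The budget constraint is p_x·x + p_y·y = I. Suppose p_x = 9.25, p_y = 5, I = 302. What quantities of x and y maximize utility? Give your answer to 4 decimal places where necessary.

MU_x = 6/√x, MU_y = 1. Tangency: 6/√x = p_x/p_y.
Solve: √x = 6·p_y/p_x, so x*(p_x,p_y) = (6·p_y/p_x)², and y* = (I − p_x·x*)/p_y.
Plugging in: x* = (6·5/9.25)² = 10.5186, y* = 40.9405.

x* = 10.5186, y* = 40.9405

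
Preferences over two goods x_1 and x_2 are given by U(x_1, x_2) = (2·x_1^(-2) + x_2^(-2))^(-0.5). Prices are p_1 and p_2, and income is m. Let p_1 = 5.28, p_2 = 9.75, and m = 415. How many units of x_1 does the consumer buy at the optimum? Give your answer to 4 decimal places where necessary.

Substitute x_2 = (x_2/x_1)·x_1 into the budget: x_1* = m/(p_1 + p_2·(x_2/x_1)).
Numerically x_2/x_1 = 0.646944, so x_1* = 415/(5.28 + 9.75·0.646944) = 35.8138.

x_1* = 35.8138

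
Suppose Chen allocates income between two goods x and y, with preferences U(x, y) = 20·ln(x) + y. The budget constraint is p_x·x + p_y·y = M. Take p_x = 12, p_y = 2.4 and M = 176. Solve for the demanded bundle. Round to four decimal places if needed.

So x*(p_x,p_y) = 20·p_y/p_x, independent of income; and y* = (M − 20·p_y)/p_y.
At the given prices: x* = 20·2.4/12 = 4, and y* = 53.3333.

x* = 4, y* = 53.3333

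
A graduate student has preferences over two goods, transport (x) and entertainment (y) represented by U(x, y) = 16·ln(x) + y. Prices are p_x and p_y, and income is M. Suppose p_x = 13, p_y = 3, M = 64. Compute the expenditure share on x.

Set MRS = p_x/p_y: (16/x)/1 = p_x/p_y.
So x*(p_x,p_y) = 16·p_y/p_x, independent of income; and y* = (M − 16·p_y)/p_y.
At the given prices: x* = 16·3/13 = 3.6923, and y* = 5.3333.
Expenditure on x: 13·3.6923 = 48; share = 0.75.

share on x = 0.75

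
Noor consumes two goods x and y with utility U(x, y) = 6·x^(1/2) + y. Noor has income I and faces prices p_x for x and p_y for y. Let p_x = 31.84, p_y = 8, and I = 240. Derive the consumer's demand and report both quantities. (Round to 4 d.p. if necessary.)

x* = 0.5682, y* = 27.7387

Thus x* = (3·p_y/p_x)² — independent of I — with the rest of income spent on y.
Plugging in: x* = (3·8/31.84)² = 0.5682, y* = 27.7387.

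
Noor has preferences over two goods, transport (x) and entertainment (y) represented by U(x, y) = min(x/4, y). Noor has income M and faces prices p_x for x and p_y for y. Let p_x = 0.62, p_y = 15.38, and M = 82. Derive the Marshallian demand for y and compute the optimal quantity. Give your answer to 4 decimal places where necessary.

Leontief preferences: the optimum is at the kink where x/4 = y/1, i.e. y = (1/4)·x.
Budget: p_x·x + p_y·(1/4)·x = M, so (4·p_x + p_y)·x = 4·M.
Demand: x*(p_x,p_y,M) = 4·M/(4·p_x + p_y), y* = M/(4·p_x + p_y).
Here 4·0.62 + 15.38 = 17.86, giving y* = 4.5913.

y* = 4.5913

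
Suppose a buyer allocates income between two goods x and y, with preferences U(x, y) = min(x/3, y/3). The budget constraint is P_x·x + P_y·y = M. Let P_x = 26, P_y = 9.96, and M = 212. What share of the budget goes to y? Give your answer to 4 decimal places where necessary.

share on y = 0.277

Demand: x*(P_x,P_y,M) = 3·M/(3·P_x + 3·P_y), y* = 3·M/(3·P_x + 3·P_y).
Here 3·26 + 3·9.96 = 107.88, giving x* = 5.8954 and y* = 5.8954.
Expenditure on y: 9.96·5.8954 = 58.7186; share = 0.277.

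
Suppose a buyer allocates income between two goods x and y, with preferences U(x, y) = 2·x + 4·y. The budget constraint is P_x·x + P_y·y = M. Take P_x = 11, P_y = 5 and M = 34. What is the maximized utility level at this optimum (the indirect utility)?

V = 27.2

Perfect substitutes: compare marginal utility per dollar. 2/P_x vs 4/P_y → 0.1818 vs 0.8.
y gives more utility per dollar, so spend all income on y: y* = M/P_y, x* = 0.
Numerically: x* = 0, y* = 6.8.
Utility at the optimum: U(0, 6.8) = 27.2.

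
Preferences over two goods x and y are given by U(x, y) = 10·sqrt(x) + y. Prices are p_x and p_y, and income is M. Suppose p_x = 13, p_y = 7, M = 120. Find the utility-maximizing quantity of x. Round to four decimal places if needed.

x* = 7.2485

Thus x* = (5·p_y/p_x)² — independent of M — with the rest of income spent on y.
Plugging in: x* = (5·7/13)² = 7.2485.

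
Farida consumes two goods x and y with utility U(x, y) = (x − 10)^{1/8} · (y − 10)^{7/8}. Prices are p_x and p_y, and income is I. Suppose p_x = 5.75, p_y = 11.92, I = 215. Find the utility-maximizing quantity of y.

y* = 12.8115

Let x' = x−10, y' = y−10. MRS = (1/7)·y'/x' = p_x/p_y.
Substituting into the budget: x* = 10 + 0.125·(I − 10·p_x − 10·p_y)/p_x, and y* = 10 + 0.875·(…)/p_y.
Discretionary income = 215 − 10·5.75 − 10·11.92 = 38.3; y* = 10 + 0.875·38.3/11.92 = 12.8115.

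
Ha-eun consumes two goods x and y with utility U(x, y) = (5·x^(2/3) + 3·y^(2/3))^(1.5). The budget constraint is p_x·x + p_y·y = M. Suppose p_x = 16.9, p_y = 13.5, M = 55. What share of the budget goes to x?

MRS = MU_x/MU_y = (5/3)·(y/x)^(1/3). Set equal to p_x/p_y.
Hence y/x = ((3/5)·p_x/p_y)^(1/(1/3)), i.e. raised to the 3 power.
Substitute y = (y/x)·x into the budget: x* = M/(p_x + p_y·(y/x)).
Numerically y/x = 0.423753, so x* = 55/(16.9 + 13.5·0.423753) = 2.4314 and y* = 0.423753·2.4314 = 1.0303.
Expenditure on x: 16.9·2.4314 = 41.0908; share = 0.7471.

share on x = 0.7471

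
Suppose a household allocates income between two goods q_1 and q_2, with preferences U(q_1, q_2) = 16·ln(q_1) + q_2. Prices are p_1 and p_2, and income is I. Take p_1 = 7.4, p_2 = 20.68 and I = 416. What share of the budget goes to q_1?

share on q_1 = 0.7954

So q_1*(p_1,p_2) = 16·p_2/p_1, independent of income; and q_2* = (I − 16·p_2)/p_2.
At the given prices: q_1* = 16·20.68/7.4 = 44.7135, and q_2* = 4.1161.
Expenditure on q_1: 7.4·44.7135 = 330.88; share = 0.7954.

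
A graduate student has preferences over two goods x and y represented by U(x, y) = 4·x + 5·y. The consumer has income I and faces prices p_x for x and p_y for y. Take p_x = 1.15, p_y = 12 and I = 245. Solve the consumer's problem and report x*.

x* = 213.0435

Perfect substitutes: compare marginal utility per dollar. 4/p_x vs 5/p_y → 3.4783 vs 0.4167.
x gives more utility per dollar, so spend all income on x: x* = I/p_x, y* = 0.
Numerically: x* = 213.0435, y* = 0.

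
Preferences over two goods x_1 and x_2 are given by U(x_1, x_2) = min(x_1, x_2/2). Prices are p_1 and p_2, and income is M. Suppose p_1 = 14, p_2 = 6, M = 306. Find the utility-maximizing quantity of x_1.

Leontief preferences: the optimum is at the kink where x_1/1 = x_2/2, i.e. x_2 = 2·x_1.
Budget: p_1·x_1 + p_2·2·x_1 = M, so (p_1 + 2·p_2)·x_1 = M.
Demand: x_1*(p_1,p_2,M) = M/(p_1 + 2·p_2), x_2* = 2·M/(p_1 + 2·p_2).
Here 14 + 2·6 = 26, giving x_1* = 11.7692.

x_1* = 11.7692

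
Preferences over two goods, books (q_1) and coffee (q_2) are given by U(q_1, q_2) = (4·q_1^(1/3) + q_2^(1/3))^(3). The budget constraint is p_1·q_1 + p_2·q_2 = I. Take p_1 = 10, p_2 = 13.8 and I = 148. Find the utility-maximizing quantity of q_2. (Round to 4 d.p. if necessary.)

Numerically q_2/q_1 = 0.077107, so q_1* = 148/(10 + 13.8·0.077107) = 13.3766 and q_2* = 0.077107·13.3766 = 1.0314.

q_2* = 1.0314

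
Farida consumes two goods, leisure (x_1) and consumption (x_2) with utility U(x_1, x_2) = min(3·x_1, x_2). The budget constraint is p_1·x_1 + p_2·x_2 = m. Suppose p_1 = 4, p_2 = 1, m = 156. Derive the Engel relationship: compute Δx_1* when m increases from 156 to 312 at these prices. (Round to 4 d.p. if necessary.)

With perfect complements, no substitution: consume in ratio x_1:x_2 = 1:3.
Budget: p_1·x_1 + p_2·3·x_1 = m, so (p_1 + 3·p_2)·x_1 = m.
Demand: x_1*(p_1,p_2,m) = m/(p_1 + 3·p_2), x_2* = 3·m/(p_1 + 3·p_2).
Here 4 + 3·1 = 7, giving x_1* = 22.2857.
At m' = 312: x_1* = 44.5714. Change: 44.5714 − 22.2857 = 22.2857.

Δx_1* = 22.2857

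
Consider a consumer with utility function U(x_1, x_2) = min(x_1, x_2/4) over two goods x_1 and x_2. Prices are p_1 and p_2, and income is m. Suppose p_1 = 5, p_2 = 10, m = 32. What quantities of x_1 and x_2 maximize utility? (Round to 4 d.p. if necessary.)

Leontief preferences: the optimum is at the kink where x_1/1 = x_2/4, i.e. x_2 = 4·x_1.
Budget: p_1·x_1 + p_2·4·x_1 = m, so (p_1 + 4·p_2)·x_1 = m.
Demand: x_1*(p_1,p_2,m) = m/(p_1 + 4·p_2), x_2* = 4·m/(p_1 + 4·p_2).
Here 5 + 4·10 = 45, giving x_1* = 0.7111 and x_2* = 2.8444.

x_1* = 0.7111, x_2* = 2.8444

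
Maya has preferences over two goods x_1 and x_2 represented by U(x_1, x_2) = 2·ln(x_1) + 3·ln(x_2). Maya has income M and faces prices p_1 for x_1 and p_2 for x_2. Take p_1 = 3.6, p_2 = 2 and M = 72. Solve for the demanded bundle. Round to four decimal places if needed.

The MRS is (2/3)·x_2/x_1. Set MRS = p_1/p_2.
Rearranging, p_2·x_2 = (3/2)·p_1·x_1. Substituting into the budget gives p_1·x_1·(1 + (3/2)) = M.
Demand: x_1*(p_1,p_2,M) = 0.4·M/p_1 and x_2* = 0.6·M/p_2.
At p_1=3.6, p_2=2, M=72: x_1* = 0.4·72/3.6 = 8, x_2* = 21.6.

x_1* = 8, x_2* = 21.6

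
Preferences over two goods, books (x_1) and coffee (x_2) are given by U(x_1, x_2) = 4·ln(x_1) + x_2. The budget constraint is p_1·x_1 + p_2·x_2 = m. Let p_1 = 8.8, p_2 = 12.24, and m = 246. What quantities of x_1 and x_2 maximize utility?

x_1* = 5.5636, x_2* = 16.098

MU_x_1 = 4/x_1, MU_x_2 = 1. Tangency: 4/x_1 = p_1/p_2.
So x_1*(p_1,p_2) = 4·p_2/p_1, independent of income; and x_2* = (m − 4·p_2)/p_2.
At the given prices: x_1* = 4·12.24/8.8 = 5.5636, and x_2* = 16.098.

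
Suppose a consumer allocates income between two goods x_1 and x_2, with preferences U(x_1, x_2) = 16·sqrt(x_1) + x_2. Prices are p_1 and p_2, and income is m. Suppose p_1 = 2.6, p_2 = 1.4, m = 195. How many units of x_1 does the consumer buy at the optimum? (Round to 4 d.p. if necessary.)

x_1* = 18.5562

Set MRS = p_1/p_2: 8·x_1^(−1/2) = p_1/p_2.
Thus x_1* = (8·p_2/p_1)² — independent of m — with the rest of income spent on x_2.
Plugging in: x_1* = (8·1.4/2.6)² = 18.5562.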